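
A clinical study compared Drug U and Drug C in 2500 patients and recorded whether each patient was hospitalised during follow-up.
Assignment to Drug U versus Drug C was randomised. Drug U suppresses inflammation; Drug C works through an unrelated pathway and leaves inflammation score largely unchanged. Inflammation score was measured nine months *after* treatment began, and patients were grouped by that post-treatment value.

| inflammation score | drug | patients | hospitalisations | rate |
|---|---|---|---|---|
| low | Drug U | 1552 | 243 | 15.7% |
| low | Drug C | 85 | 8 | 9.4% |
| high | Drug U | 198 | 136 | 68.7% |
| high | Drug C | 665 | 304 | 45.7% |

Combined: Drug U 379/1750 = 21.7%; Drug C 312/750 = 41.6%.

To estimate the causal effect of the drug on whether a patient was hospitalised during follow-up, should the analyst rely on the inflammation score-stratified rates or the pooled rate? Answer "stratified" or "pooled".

Inflammation score is downstream of the drug. One should not condition on a consequence of treatment, so the overall rates are the right comparison.
Pooled: Drug U 21.7% vs Drug C 41.6%; Drug U is lower overall.

pooled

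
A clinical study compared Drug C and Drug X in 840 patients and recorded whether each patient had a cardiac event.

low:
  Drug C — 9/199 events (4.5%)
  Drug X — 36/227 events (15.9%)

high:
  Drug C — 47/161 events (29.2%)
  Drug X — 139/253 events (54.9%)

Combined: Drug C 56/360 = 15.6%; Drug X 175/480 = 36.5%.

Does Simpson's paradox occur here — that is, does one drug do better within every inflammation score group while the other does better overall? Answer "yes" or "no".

no

Within each inflammation score level (low 4.5% vs 15.9%; high 29.2% vs 54.9%), Drug C has the lower rate every time. Pooled: 15.6% vs 36.5% — Drug C has the lower rate overall. They agree.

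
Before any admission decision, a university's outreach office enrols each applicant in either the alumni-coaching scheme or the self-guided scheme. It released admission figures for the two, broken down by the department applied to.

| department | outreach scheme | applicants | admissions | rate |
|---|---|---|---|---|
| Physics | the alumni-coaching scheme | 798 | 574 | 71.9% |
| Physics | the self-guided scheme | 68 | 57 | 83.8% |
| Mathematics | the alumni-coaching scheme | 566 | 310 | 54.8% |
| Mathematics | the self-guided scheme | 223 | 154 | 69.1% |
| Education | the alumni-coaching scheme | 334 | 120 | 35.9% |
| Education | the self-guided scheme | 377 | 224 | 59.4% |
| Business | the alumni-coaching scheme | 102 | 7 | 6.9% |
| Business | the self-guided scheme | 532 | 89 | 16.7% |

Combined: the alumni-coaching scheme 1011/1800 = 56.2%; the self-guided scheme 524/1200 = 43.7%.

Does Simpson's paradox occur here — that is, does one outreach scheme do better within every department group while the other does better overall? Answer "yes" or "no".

Within each department level (Physics 71.9% vs 83.8%; Mathematics 54.8% vs 69.1%; Education 35.9% vs 59.4%; Business 6.9% vs 16.7%), the self-guided scheme has the higher rate every time. Pooled: 56.2% vs 43.7% — the alumni-coaching scheme has the higher rate overall. The two comparisons disagree.

yes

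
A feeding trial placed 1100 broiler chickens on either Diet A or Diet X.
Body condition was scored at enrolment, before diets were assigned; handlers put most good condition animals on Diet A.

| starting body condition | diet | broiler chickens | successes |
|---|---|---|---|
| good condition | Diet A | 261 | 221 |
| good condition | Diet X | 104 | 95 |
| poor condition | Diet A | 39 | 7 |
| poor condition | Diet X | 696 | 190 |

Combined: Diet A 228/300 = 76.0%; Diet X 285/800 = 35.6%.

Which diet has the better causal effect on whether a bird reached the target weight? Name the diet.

Diet X

The starting body condition-specific comparison favours Diet X throughout, but the pooled figures favour Diet A. The question is whether to condition on starting body condition.
The imbalance in starting body condition arose from how broiler chickens were allocated, not from anything the diet did; and starting body condition independently affects the outcome. The pooled gap is confounded — condition on starting body condition.
Within each level — good condition: 84.7% vs 91.3%; poor condition: 17.9% vs 27.3% — Diet X is higher every time.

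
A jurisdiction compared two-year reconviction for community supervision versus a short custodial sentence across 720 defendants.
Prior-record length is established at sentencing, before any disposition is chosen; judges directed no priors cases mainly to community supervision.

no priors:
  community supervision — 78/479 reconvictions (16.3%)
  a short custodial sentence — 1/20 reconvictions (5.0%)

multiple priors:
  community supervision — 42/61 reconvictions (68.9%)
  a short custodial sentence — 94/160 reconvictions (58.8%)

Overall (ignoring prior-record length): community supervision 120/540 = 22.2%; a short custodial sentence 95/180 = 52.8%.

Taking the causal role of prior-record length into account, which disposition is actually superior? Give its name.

Here prior-record length is a common cause — it drives both which disposition a case falls under and the outcome. The crude comparison mixes populations; the stratum-specific rates are the causally relevant ones.
Within each level — no priors: 16.3% vs 5.0%; multiple priors: 68.9% vs 58.8% — a short custodial sentence is lower every time.

a short custodial sentence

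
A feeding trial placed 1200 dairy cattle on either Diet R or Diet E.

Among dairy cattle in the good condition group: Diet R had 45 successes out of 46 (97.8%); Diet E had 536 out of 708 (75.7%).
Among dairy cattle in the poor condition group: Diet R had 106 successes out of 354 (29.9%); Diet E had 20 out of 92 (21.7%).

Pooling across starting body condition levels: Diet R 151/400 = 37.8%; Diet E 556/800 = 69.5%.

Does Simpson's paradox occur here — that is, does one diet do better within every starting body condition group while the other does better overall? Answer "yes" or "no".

Within each starting body condition level (good condition 97.8% vs 75.7%; poor condition 29.9% vs 21.7%), Diet R has the higher rate every time. Pooled: 37.8% vs 69.5% — Diet E has the higher rate overall. The two comparisons disagree.

yes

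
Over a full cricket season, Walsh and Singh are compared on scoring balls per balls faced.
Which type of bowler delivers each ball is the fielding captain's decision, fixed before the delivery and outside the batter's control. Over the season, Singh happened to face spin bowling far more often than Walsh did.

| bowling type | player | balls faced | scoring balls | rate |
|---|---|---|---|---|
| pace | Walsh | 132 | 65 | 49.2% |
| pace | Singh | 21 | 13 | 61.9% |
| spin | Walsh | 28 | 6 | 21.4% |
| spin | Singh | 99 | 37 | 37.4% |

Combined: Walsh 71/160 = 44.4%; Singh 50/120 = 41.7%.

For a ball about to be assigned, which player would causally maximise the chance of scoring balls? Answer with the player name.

Singh

Bowling type satisfies the back-door criterion: it is not a descendant of the player, and it blocks the spurious path from player to outcome. Adjusting for it (i.e., using the within-bowling type rates) gives the causal effect.
Within each level — pace: 49.2% vs 61.9%; spin: 21.4% vs 37.4% — Singh is higher every time.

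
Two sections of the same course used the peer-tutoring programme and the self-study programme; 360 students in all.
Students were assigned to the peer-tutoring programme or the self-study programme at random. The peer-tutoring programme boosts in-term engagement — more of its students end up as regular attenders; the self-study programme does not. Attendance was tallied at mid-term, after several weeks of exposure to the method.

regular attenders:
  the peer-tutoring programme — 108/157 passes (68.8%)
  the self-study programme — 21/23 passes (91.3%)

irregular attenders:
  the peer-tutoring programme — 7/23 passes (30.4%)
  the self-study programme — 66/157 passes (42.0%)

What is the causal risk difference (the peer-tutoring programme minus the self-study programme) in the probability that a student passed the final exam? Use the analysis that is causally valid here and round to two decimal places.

+0.16

Within every mid-term attendance level the self-study programme has the higher rate, yet pooled the peer-tutoring programme does — Simpson's reversal.
Mid-term attendance is downstream of the teaching method. One should not condition on a consequence of treatment, so the overall rates are the right comparison.
The causal difference is the pooled difference: 0.639 − 0.483 = +0.156.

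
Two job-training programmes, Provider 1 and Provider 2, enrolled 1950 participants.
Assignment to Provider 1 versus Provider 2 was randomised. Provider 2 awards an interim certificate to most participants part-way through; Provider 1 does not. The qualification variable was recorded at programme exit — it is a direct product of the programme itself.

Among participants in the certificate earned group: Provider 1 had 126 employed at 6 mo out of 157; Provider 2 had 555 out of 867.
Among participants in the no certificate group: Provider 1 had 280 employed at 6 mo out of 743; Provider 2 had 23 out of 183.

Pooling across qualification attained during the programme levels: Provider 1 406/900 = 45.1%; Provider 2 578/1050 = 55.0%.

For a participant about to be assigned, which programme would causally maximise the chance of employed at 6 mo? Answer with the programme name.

Provider 2

Provider 1 is higher inside every qualification attained during the programme stratum but Provider 2 is higher in aggregate. Whether to stratify depends on how qualification attained during the programme relates to the programme.
Qualification attained during the programme lies on the pathway programme → qualification attained during the programme → outcome, so adjusting for it blocks the indirect effect. For the total causal effect of programme, use the unadjusted pooled rates.
Pooled: Provider 1 45.1% vs Provider 2 55.0%; Provider 2 is higher overall.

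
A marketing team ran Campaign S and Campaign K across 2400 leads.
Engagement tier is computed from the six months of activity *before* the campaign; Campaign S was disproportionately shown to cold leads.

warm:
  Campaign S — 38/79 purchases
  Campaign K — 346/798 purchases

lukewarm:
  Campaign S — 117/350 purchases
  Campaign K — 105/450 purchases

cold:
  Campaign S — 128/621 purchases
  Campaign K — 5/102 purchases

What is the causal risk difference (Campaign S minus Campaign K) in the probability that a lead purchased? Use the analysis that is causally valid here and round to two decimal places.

+0.10

The stratified and pooled comparisons disagree (Campaign S wins within each engagement tier; Campaign K wins overall), so the answer turns on the causal role of engagement tier.
Since engagement tier is a pre-existing factor (not a product of the campaign) and it affects the outcome on its own, it is a confounder. The stratified rates, not the pooled rate, identify the causal effect.
Adjusting over the population distribution of engagement tier: 0.365·(0.481−0.434) + 0.333·(0.334−0.233) + 0.301·(0.206−0.049) = +0.098.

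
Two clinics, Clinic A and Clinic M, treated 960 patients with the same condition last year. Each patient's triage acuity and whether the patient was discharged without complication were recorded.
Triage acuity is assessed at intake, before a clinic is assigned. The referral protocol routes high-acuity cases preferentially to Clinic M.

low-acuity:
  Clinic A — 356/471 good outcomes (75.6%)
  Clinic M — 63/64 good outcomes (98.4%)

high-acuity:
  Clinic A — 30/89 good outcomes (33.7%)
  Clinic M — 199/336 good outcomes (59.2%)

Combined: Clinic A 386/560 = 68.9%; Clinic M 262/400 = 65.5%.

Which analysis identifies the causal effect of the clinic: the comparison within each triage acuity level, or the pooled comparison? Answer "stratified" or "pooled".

stratified

The imbalance in triage acuity arose from how patients were allocated, not from anything the clinic did; and triage acuity independently affects the outcome. The pooled gap is confounded — condition on triage acuity.
Within each level — low-acuity: 75.6% vs 98.4%; high-acuity: 33.7% vs 59.2% — Clinic M is higher every time.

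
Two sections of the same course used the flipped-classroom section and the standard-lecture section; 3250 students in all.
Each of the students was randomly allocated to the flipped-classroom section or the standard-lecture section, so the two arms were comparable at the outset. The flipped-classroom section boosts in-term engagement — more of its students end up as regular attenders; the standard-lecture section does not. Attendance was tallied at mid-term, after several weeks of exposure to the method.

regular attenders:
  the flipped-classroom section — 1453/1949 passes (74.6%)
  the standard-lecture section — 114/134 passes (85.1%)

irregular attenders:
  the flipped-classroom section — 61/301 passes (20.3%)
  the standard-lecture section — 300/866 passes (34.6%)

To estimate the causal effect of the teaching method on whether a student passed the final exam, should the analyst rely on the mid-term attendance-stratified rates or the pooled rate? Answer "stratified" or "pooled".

Mid-term attendance is recorded after the teaching method and is itself shifted by it — it sits on the causal path from teaching method to outcome. Conditioning on a mediator would strip out part of the effect we want; the pooled comparison gives the total causal effect.
Pooled: the flipped-classroom section 67.3% vs the standard-lecture section 41.4%; the flipped-classroom section is higher overall.

pooled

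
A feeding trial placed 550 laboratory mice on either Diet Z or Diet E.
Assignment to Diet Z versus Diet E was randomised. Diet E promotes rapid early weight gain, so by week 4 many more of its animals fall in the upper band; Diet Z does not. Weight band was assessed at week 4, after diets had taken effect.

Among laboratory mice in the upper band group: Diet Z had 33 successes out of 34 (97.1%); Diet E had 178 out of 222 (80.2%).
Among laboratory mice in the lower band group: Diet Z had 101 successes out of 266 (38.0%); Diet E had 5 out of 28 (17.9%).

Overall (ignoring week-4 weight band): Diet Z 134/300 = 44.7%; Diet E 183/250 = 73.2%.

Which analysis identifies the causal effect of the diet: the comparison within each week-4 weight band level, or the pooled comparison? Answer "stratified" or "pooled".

pooled

Diet Z is higher inside every week-4 weight band stratum but Diet E is higher in aggregate. Whether to stratify depends on how week-4 weight band relates to the diet.
Week-4 weight band is recorded after the diet and is itself shifted by it — it sits on the causal path from diet to outcome. Conditioning on a mediator would strip out part of the effect we want; the pooled comparison gives the total causal effect.
Pooled: Diet Z 44.7% vs Diet E 73.2%; Diet E is higher overall.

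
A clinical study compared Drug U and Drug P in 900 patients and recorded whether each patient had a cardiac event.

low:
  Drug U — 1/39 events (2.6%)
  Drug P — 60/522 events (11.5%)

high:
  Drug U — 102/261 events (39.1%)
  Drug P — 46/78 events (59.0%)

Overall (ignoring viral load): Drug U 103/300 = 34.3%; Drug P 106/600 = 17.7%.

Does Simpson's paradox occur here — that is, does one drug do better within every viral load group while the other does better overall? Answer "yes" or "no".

yes

Within each viral load level (low 2.6% vs 11.5%; high 39.1% vs 59.0%), Drug U has the lower rate every time. Pooled: 34.3% vs 17.7% — Drug P has the lower rate overall. The two comparisons disagree.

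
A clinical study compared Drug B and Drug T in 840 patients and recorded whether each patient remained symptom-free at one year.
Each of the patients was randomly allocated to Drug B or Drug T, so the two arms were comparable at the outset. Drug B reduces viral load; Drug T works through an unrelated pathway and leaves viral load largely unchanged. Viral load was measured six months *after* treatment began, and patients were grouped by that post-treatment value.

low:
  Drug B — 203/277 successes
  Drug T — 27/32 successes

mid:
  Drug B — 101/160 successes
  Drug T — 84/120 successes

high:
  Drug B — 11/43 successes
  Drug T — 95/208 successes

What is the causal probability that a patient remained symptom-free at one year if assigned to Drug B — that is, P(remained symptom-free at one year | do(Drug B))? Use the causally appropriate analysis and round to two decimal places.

0.66

The distribution of viral load is itself part of what the drug does — it is an intermediate outcome. Holding it fixed would remove that part of the effect; the total effect is the pooled difference.
So P(outcome | do(Drug B)) is just the pooled rate for Drug B: 315/480 = 0.656.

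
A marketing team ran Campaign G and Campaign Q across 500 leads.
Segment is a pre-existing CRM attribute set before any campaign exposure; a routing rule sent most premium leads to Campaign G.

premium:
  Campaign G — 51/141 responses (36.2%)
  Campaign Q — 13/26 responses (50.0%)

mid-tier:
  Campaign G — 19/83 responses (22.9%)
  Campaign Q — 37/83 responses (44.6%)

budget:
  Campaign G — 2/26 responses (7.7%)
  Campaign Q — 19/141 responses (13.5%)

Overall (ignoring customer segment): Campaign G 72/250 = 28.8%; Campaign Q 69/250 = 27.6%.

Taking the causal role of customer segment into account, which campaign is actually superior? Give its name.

The imbalance in customer segment arose from how leads were allocated, not from anything the campaign did; and customer segment independently affects the outcome. The pooled gap is confounded — condition on customer segment.
Within each level — premium: 36.2% vs 50.0%; mid-tier: 22.9% vs 44.6%; budget: 7.7% vs 13.5% — Campaign Q is higher every time.

Campaign Q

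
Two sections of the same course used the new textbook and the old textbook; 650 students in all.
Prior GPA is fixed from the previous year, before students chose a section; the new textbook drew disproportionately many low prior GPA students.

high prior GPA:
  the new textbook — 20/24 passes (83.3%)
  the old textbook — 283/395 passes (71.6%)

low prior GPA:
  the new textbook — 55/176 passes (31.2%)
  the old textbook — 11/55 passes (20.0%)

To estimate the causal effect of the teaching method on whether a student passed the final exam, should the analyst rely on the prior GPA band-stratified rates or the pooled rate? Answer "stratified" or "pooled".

Within every prior GPA band level the new textbook has the higher rate, yet pooled the old textbook does — Simpson's reversal.
Prior GPA band satisfies the back-door criterion: it is not a descendant of the teaching method, and it blocks the spurious path from teaching method to outcome. Adjusting for it (i.e., using the within-prior GPA band rates) gives the causal effect.
Within each level — high prior GPA: 83.3% vs 71.6%; low prior GPA: 31.2% vs 20.0% — the new textbook is higher every time.

stratified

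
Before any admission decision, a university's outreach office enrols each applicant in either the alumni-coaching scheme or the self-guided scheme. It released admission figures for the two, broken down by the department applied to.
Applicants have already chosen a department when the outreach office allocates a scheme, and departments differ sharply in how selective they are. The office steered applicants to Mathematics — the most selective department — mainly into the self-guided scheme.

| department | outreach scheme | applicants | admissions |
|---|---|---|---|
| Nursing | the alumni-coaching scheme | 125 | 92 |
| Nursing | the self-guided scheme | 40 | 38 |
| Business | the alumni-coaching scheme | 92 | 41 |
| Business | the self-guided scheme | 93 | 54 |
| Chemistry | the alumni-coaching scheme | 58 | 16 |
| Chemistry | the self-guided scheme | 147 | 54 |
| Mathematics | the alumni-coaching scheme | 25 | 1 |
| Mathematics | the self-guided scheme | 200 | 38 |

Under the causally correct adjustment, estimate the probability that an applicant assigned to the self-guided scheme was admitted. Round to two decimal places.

The department-specific comparison favours the self-guided scheme throughout, but the pooled figures favour the alumni-coaching scheme. The question is whether to condition on department.
Department is set before the outreach scheme has any effect — it is not caused by the outreach scheme — and it independently drives the outcome. That makes it a confounder, so the causal comparison is within department levels.
Standardising the self-guided scheme to the population department mix: 0.212·38/40 + 0.237·54/93 + 0.263·54/147 + 0.288·38/200 = 0.490.

0.49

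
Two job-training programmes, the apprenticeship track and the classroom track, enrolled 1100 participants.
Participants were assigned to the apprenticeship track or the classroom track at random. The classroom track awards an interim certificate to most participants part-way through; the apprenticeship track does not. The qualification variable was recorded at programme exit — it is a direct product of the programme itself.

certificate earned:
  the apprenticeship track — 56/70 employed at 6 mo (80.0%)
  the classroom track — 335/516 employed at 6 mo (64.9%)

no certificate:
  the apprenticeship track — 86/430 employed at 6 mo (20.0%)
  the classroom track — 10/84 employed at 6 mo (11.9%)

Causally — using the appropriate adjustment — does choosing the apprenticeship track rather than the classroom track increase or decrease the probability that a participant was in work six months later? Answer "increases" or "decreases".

decreases

the apprenticeship track is higher inside every qualification attained during the programme stratum but the classroom track is higher in aggregate. Whether to stratify depends on how qualification attained during the programme relates to the programme.
Because the programme influences qualification attained during the programme, qualification attained during the programme is a post-treatment mediator, not a confounder. Stratifying on it would bias the estimate; the causal effect is the crude pooled difference.
Pooled: the apprenticeship track 28.4% vs the classroom track 57.5%; the classroom track is higher overall.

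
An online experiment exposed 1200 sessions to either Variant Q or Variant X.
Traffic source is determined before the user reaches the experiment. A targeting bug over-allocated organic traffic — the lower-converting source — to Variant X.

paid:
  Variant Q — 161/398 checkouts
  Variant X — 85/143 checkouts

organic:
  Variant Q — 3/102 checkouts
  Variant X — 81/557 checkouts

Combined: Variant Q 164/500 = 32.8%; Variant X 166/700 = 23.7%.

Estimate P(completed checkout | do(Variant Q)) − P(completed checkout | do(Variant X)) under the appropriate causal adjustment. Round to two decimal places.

The traffic source-specific comparison favours Variant X throughout, but the pooled figures favour Variant Q. The question is whether to condition on traffic source.
The imbalance in traffic source arose from how sessions were allocated, not from anything the variant did; and traffic source independently affects the outcome. The pooled gap is confounded — condition on traffic source.
Adjusting over the population distribution of traffic source: 0.451·(0.405−0.594) + 0.549·(0.029−0.145) = -0.149.

-0.15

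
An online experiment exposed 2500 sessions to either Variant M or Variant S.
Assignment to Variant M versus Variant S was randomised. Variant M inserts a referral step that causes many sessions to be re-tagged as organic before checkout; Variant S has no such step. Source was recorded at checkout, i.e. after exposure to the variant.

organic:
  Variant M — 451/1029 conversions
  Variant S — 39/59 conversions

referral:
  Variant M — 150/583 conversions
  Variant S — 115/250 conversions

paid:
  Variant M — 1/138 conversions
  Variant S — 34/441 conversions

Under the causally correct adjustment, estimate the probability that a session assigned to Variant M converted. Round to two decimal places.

Within every traffic source level Variant S has the higher rate, yet pooled Variant M does — Simpson's reversal.
Because the variant influences traffic source, traffic source is a post-treatment mediator, not a confounder. Stratifying on it would bias the estimate; the causal effect is the crude pooled difference.
So P(outcome | do(Variant M)) is just the pooled rate for Variant M: 602/1750 = 0.344.

0.34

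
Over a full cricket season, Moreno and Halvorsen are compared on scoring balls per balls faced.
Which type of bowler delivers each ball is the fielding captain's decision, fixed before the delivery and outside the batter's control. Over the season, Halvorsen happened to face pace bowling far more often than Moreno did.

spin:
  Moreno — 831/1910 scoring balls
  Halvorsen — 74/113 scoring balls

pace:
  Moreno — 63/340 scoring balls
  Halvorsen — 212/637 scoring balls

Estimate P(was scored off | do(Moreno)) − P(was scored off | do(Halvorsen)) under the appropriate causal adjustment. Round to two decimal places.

The stratified and pooled comparisons disagree (Halvorsen wins within each bowling type; Moreno wins overall), so the answer turns on the causal role of bowling type.
Bowling type is set before the player has any effect — it is not caused by the player — and it independently drives the outcome. That makes it a confounder, so the causal comparison is within bowling type levels.
Adjusting over the population distribution of bowling type: 0.674·(0.435−0.655) + 0.326·(0.185−0.333) = -0.196.

-0.20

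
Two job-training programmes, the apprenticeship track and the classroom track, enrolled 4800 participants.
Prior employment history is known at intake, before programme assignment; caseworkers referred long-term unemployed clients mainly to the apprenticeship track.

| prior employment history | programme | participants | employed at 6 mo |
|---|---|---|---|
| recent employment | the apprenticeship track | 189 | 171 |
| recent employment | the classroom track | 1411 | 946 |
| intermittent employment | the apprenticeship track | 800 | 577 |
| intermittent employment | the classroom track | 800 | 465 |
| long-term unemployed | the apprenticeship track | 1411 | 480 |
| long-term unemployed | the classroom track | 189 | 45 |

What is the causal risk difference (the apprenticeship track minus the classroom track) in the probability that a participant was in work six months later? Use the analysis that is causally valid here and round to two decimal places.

Within every prior employment history level the apprenticeship track has the higher rate, yet pooled the classroom track does — Simpson's reversal.
Prior employment history differs across programmes for reasons unrelated to any effect of the programme itself, and it separately predicts the outcome — a classic confounder. We must compare within prior employment history levels.
Adjusting over the population distribution of prior employment history: 0.333·(0.905−0.670) + 0.333·(0.721−0.581) + 0.333·(0.340−0.238) = +0.159.

+0.16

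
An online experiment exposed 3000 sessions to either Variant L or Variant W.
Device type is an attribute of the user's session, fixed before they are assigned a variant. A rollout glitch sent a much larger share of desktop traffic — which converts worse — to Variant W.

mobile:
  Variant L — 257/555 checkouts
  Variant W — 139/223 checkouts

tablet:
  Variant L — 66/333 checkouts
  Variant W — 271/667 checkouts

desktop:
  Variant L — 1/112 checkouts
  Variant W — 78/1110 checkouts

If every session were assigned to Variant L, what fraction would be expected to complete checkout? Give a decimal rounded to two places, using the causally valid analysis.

0.19

Device type satisfies the back-door criterion: it is not a descendant of the variant, and it blocks the spurious path from variant to outcome. Adjusting for it (i.e., using the within-device type rates) gives the causal effect.
Standardising Variant L to the population device type mix: 0.259·257/555 + 0.333·66/333 + 0.407·1/112 = 0.190.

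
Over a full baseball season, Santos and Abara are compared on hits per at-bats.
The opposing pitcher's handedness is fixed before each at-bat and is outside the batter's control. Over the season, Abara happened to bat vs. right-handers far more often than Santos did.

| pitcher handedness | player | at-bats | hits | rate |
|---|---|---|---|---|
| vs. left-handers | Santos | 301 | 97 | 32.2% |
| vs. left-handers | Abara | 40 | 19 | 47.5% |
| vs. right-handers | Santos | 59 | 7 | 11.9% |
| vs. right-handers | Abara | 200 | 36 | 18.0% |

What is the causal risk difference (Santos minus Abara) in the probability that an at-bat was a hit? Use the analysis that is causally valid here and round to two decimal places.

Here pitcher handedness is a common cause — it drives both which player a case falls under and the outcome. The crude comparison mixes populations; the stratum-specific rates are the causally relevant ones.
Adjusting over the population distribution of pitcher handedness: 0.568·(0.322−0.475) + 0.432·(0.119−0.180) = -0.113.

-0.11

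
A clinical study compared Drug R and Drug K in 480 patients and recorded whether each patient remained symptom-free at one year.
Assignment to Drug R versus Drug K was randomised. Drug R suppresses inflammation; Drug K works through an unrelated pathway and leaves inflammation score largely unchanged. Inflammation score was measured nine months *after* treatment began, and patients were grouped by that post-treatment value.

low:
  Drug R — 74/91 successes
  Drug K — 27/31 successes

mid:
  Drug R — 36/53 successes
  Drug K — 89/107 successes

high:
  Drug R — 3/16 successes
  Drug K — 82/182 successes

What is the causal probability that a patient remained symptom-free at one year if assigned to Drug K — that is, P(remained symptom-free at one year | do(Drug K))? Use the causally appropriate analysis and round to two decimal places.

The stratified and pooled comparisons disagree (Drug K wins within each inflammation score; Drug R wins overall), so the answer turns on the causal role of inflammation score.
Stratifying would compare drugs among patients the drugs themselves sorted into inflammation score groups — a form of selection on an intermediate. The unconditioned pooled rates give the total causal effect.
So P(outcome | do(Drug K)) is just the pooled rate for Drug K: 198/320 = 0.619.

0.62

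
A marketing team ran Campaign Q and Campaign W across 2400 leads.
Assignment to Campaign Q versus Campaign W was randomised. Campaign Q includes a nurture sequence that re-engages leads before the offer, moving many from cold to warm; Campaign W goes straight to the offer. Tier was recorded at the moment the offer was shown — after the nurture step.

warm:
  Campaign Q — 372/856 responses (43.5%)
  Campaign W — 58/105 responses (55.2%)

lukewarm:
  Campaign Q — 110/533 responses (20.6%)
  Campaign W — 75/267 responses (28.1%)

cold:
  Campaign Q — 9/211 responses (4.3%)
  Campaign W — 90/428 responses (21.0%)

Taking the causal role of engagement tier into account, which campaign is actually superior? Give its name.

Campaign Q

Engagement tier is downstream of the campaign. One should not condition on a consequence of treatment, so the overall rates are the right comparison.
Pooled: Campaign Q 30.7% vs Campaign W 27.9%; Campaign Q is higher overall.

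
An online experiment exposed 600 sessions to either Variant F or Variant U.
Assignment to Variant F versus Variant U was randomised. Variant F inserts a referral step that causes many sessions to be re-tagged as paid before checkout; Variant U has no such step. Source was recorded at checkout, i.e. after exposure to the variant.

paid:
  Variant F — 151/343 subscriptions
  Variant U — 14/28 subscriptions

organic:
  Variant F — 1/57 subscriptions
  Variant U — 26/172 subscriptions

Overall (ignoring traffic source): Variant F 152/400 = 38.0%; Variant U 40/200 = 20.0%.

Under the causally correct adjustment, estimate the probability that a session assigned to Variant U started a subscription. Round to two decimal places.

Traffic source is recorded after the variant and is itself shifted by it — it sits on the causal path from variant to outcome. Conditioning on a mediator would strip out part of the effect we want; the pooled comparison gives the total causal effect.
So P(outcome | do(Variant U)) is just the pooled rate for Variant U: 40/200 = 0.200.

0.20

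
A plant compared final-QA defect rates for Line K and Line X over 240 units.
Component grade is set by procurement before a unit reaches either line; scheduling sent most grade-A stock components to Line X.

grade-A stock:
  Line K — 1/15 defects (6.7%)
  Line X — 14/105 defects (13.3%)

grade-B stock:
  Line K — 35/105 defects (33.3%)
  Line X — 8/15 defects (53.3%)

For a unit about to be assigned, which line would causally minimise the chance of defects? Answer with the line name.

Line K

Line K is lower inside every component grade stratum but Line X is lower in aggregate. Whether to stratify depends on how component grade relates to the line.
Here component grade is a common cause — it drives both which line a case falls under and the outcome. The crude comparison mixes populations; the stratum-specific rates are the causally relevant ones.
Within each level — grade-A stock: 6.7% vs 13.3%; grade-B stock: 33.3% vs 53.3% — Line K is lower every time.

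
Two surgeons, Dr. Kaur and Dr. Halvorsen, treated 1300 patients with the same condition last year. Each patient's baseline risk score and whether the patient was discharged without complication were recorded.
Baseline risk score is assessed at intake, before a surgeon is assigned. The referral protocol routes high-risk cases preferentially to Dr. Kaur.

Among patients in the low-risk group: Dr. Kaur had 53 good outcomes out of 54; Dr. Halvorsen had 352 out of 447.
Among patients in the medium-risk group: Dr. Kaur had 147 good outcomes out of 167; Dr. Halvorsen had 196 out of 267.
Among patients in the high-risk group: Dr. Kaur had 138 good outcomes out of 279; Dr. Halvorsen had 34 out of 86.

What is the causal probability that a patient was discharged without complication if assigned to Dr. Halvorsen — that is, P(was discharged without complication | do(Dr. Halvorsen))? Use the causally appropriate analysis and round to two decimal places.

0.66

Here baseline risk score is a common cause — it drives both which surgeon a case falls under and the outcome. The crude comparison mixes populations; the stratum-specific rates are the causally relevant ones.
Standardising Dr. Halvorsen to the population baseline risk score mix: 0.385·352/447 + 0.334·196/267 + 0.281·34/86 = 0.660.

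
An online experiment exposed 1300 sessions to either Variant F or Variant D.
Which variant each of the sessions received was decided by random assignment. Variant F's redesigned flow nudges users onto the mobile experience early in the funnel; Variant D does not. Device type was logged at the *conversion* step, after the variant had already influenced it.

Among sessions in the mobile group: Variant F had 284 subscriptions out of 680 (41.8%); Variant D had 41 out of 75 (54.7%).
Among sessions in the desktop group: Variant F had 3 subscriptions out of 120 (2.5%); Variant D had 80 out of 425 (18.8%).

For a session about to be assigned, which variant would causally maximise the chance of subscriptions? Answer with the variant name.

Because the variant influences device type, device type is a post-treatment mediator, not a confounder. Stratifying on it would bias the estimate; the causal effect is the crude pooled difference.
Pooled: Variant F 35.9% vs Variant D 24.2%; Variant F is higher overall.

Variant F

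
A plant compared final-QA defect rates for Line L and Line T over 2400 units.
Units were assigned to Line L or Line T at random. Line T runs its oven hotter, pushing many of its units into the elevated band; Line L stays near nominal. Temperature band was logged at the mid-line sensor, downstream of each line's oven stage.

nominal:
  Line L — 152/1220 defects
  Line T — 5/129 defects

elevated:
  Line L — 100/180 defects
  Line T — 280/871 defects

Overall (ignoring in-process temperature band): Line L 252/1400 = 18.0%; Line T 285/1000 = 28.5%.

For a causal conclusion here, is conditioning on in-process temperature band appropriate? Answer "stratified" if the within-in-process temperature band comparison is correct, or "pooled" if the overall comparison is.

pooled

In-process temperature band here is a post-treatment variable shaped by the line; conditioning on it would introduce bias rather than remove it. The overall comparison is the causal one.
Pooled: Line L 18.0% vs Line T 28.5%; Line L is lower overall.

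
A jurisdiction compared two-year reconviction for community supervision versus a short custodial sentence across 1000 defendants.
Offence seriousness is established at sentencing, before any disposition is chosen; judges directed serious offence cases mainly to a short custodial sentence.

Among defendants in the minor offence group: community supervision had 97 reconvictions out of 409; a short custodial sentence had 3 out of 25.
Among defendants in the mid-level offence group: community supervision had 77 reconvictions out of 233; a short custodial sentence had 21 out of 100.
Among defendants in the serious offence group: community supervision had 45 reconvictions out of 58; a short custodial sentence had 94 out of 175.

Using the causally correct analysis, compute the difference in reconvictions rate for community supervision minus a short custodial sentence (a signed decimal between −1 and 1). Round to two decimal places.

+0.15

The stratified and pooled comparisons disagree (a short custodial sentence wins within each offence seriousness; community supervision wins overall), so the answer turns on the causal role of offence seriousness.
Since offence seriousness is a pre-existing factor (not a product of the disposition) and it affects the outcome on its own, it is a confounder. The stratified rates, not the pooled rate, identify the causal effect.
Adjusting over the population distribution of offence seriousness: 0.434·(0.237−0.120) + 0.333·(0.330−0.210) + 0.233·(0.776−0.537) = +0.147.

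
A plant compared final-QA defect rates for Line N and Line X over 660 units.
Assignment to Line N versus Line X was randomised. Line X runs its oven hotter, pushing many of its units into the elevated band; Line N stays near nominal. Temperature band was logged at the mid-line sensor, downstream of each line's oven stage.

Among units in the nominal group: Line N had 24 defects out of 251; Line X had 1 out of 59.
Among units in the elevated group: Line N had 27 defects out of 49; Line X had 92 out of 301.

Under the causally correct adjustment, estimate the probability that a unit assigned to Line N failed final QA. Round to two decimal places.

0.17

In-process temperature band is recorded after the line and is itself shifted by it — it sits on the causal path from line to outcome. Conditioning on a mediator would strip out part of the effect we want; the pooled comparison gives the total causal effect.
So P(outcome | do(Line N)) is just the pooled rate for Line N: 51/300 = 0.170.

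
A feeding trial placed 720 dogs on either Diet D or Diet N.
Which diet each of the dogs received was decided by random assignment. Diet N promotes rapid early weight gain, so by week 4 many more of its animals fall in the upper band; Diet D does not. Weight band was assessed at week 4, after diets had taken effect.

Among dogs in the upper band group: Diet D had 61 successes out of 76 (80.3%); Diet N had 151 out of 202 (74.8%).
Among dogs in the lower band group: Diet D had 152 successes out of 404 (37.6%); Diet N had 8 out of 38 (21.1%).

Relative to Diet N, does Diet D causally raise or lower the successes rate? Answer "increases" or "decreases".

decreases

Diet D is higher inside every week-4 weight band stratum but Diet N is higher in aggregate. Whether to stratify depends on how week-4 weight band relates to the diet.
Week-4 weight band is recorded after the diet and is itself shifted by it — it sits on the causal path from diet to outcome. Conditioning on a mediator would strip out part of the effect we want; the pooled comparison gives the total causal effect.
Pooled: Diet D 44.4% vs Diet N 66.2%; Diet N is higher overall.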